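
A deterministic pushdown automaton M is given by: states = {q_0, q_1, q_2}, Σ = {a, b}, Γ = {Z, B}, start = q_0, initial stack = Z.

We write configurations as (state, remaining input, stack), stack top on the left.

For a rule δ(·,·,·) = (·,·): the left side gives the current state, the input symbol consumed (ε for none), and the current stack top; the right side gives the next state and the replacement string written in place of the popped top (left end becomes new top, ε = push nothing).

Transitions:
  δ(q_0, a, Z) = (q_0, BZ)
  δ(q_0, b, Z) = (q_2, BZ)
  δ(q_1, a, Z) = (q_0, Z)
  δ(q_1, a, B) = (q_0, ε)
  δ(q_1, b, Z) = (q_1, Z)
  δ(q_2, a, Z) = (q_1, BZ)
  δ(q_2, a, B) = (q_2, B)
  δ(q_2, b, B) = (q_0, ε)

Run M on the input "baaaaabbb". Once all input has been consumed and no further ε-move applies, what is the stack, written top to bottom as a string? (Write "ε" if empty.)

Z

(q_0, baaaaabbb, Z)
  read b, top Z: go to q_2, push BZ → (q_2, aaaaabbb, BZ)
  read a, top B: go to q_2, push B → (q_2, aaaabbb, BZ)
  read a, top B: go to q_2, push B → (q_2, aaabbb, BZ)
  read a, top B: go to q_2, push B → (q_2, aabbb, BZ)
  read a, top B: go to q_2, push B → (q_2, abbb, BZ)
  read a, top B: go to q_2, push B → (q_2, bbb, BZ)
  read b, top B: go to q_0, push ε → (q_0, bb, Z)
  read b, top Z: go to q_2, push BZ → (q_2, b, BZ)
  read b, top B: go to q_0, push ε → (q_0, ε, Z)
All input consumed in state q_0 with stack Z.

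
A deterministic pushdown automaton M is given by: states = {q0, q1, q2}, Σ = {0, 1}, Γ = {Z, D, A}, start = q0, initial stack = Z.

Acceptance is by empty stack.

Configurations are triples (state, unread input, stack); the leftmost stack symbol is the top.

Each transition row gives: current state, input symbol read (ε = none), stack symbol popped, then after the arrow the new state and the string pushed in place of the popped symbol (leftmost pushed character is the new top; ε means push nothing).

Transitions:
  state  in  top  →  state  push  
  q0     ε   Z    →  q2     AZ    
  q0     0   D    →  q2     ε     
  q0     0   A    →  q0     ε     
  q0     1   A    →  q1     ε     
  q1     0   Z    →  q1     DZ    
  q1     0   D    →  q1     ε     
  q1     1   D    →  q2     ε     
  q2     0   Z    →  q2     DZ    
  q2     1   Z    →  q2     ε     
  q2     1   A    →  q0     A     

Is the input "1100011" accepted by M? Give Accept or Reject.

(q0, 1100011, Z)
  ε-move, top Z: go to q2, push AZ → (q2, 1100011, AZ)
  read 1, top A: go to q0, push A → (q0, 100011, AZ)
  read 1, top A: go to q1, push ε → (q1, 00011, Z)
  read 0, top Z: go to q1, push DZ → (q1, 0011, DZ)
  read 0, top D: go to q1, push ε → (q1, 011, Z)
  read 0, top Z: go to q1, push DZ → (q1, 11, DZ)
  read 1, top D: go to q2, push ε → (q2, 1, Z)
  read 1, top Z: go to q2, push ε → (q2, ε, ε)
All input consumed and the stack is empty.

Accept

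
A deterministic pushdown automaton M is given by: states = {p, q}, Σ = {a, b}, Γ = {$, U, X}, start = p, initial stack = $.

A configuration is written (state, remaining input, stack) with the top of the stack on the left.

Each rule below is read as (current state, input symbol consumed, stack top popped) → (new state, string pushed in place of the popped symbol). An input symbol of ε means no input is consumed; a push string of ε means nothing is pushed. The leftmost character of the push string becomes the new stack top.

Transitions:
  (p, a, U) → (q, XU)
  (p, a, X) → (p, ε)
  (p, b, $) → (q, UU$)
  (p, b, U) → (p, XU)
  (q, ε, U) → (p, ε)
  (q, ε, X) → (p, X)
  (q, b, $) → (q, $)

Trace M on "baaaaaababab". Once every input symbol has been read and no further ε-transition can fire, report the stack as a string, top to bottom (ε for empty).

(p, baaaaaababab, $)
  read b, top $: go to q, push UU$ → (q, aaaaaababab, UU$)
  ε-move, top U: go to p, push ε → (p, aaaaaababab, U$)
  read a, top U: go to q, push XU → (q, aaaaababab, XU$)
  ε-move, top X: go to p, push X → (p, aaaaababab, XU$)
  read a, top X: go to p, push ε → (p, aaaababab, U$)
  read a, top U: go to q, push XU → (q, aaababab, XU$)
  ε-move, top X: go to p, push X → (p, aaababab, XU$)
  read a, top X: go to p, push ε → (p, aababab, U$)
  read a, top U: go to q, push XU → (q, ababab, XU$)
  ε-move, top X: go to p, push X → (p, ababab, XU$)
  read a, top X: go to p, push ε → (p, babab, U$)
  read b, top U: go to p, push XU → (p, abab, XU$)
  read a, top X: go to p, push ε → (p, bab, U$)
  read b, top U: go to p, push XU → (p, ab, XU$)
  read a, top X: go to p, push ε → (p, b, U$)
  read b, top U: go to p, push XU → (p, ε, XU$)
All input consumed in state p with stack XU$.

XU$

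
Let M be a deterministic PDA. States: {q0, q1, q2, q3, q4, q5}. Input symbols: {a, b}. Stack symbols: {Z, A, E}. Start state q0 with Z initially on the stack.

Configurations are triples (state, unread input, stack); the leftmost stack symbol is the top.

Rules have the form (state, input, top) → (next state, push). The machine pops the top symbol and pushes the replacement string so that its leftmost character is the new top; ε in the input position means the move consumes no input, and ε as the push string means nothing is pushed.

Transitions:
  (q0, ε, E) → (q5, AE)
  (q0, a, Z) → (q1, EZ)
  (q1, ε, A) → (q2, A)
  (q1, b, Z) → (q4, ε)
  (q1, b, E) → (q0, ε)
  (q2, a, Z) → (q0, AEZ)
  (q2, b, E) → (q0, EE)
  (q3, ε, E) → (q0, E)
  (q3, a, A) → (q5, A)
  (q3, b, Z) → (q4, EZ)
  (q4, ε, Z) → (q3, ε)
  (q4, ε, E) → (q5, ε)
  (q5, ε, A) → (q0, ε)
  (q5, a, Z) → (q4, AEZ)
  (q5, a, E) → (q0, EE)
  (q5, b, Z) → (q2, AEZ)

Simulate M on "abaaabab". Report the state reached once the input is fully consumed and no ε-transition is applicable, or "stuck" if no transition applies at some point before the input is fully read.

stuck

(q0, abaaabab, Z)
  read a, top Z: go to q1, push EZ → (q1, baaabab, EZ)
  read b, top E: go to q0, push ε → (q0, aaabab, Z)
  read a, top Z: go to q1, push EZ → (q1, aabab, EZ)
No transition for (q1, a, top E); M blocks with input aabab remaining.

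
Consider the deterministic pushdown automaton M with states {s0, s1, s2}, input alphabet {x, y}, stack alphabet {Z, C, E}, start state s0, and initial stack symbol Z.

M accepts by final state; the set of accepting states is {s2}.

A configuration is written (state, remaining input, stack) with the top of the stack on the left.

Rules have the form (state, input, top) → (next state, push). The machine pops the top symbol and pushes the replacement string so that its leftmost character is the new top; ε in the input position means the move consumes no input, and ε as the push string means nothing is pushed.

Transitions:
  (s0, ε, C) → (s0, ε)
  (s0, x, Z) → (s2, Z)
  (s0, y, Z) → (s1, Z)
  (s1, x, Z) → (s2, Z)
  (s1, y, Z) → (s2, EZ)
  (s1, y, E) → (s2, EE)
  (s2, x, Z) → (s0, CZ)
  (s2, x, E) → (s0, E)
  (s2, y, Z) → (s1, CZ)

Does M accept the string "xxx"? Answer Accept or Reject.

Accept

(s0, xxx, Z) ⊢ (s2, xx, Z) ⊢ (s0, x, CZ) ⊢ (s0, x, Z) ⊢ (s2, ε, Z)
All input consumed; state s2 ∈ F.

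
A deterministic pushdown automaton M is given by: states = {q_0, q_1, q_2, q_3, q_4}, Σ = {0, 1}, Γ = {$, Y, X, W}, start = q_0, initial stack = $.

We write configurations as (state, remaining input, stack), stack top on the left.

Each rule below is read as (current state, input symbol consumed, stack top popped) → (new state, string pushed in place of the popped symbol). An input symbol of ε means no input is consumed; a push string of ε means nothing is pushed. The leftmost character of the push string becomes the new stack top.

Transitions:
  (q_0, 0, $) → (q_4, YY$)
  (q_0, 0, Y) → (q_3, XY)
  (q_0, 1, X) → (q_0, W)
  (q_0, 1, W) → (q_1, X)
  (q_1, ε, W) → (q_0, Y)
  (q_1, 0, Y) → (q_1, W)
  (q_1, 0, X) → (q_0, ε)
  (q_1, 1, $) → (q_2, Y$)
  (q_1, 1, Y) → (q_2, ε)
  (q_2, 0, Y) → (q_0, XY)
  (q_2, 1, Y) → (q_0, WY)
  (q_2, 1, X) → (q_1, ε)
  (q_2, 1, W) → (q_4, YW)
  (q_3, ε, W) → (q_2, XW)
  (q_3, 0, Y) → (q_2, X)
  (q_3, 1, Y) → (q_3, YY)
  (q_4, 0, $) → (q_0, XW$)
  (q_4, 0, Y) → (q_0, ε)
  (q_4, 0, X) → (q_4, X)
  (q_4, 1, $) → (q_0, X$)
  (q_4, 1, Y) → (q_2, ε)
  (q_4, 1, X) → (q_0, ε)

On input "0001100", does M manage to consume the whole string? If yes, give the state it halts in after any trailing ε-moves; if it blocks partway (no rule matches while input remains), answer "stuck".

(q_0, 0001100, $) ⊢ (q_4, 001100, YY$) ⊢ (q_0, 01100, Y$) ⊢ (q_3, 1100, XY$)
No transition for (q_3, 1, top X); M blocks with input 1100 remaining.

stuck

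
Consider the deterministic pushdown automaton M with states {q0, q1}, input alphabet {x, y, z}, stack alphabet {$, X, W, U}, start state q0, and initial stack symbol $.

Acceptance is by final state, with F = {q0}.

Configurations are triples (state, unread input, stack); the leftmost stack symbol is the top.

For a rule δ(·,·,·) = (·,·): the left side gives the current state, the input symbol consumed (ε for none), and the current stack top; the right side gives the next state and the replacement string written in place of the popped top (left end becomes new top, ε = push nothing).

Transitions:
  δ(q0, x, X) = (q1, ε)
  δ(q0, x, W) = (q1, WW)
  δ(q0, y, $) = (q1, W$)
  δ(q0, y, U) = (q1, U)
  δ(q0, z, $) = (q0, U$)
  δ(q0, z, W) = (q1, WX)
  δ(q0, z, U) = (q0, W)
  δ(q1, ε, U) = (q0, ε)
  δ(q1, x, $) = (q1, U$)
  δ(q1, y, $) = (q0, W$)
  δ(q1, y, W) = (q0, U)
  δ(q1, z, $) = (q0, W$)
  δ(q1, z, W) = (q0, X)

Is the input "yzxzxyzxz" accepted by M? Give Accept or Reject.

(q0, yzxzxyzxz, $)
  read y, top $: go to q1, push W$ → (q1, zxzxyzxz, W$)
  read z, top W: go to q0, push X → (q0, xzxyzxz, X$)
  read x, top X: go to q1, push ε → (q1, zxyzxz, $)
  read z, top $: go to q0, push W$ → (q0, xyzxz, W$)
  read x, top W: go to q1, push WW → (q1, yzxz, WW$)
  read y, top W: go to q0, push U → (q0, zxz, UW$)
  read z, top U: go to q0, push W → (q0, xz, WW$)
  read x, top W: go to q1, push WW → (q1, z, WWW$)
  read z, top W: go to q0, push X → (q0, ε, XWW$)
All input consumed; state q0 ∈ F.

Accept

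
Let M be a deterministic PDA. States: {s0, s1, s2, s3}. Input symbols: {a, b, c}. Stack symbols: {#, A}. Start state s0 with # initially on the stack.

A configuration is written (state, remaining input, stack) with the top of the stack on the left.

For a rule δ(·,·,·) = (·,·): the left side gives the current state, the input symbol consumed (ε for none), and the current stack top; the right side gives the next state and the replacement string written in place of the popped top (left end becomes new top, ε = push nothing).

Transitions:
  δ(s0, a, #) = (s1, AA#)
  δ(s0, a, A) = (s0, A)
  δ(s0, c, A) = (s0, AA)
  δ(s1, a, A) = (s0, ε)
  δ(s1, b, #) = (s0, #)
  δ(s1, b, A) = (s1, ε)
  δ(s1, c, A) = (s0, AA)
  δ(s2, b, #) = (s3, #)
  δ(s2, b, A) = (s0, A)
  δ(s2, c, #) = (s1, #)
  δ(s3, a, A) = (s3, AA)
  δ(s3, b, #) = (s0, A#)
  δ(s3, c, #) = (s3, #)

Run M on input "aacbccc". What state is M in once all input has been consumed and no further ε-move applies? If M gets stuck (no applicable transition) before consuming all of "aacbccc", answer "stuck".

stuck

(s0, aacbccc, #)
  read a, top #: go to s1, push AA# → (s1, acbccc, AA#)
  read a, top A: go to s0, push ε → (s0, cbccc, A#)
  read c, top A: go to s0, push AA → (s0, bccc, AA#)
No transition for (s0, b, top A); M blocks with input bccc remaining.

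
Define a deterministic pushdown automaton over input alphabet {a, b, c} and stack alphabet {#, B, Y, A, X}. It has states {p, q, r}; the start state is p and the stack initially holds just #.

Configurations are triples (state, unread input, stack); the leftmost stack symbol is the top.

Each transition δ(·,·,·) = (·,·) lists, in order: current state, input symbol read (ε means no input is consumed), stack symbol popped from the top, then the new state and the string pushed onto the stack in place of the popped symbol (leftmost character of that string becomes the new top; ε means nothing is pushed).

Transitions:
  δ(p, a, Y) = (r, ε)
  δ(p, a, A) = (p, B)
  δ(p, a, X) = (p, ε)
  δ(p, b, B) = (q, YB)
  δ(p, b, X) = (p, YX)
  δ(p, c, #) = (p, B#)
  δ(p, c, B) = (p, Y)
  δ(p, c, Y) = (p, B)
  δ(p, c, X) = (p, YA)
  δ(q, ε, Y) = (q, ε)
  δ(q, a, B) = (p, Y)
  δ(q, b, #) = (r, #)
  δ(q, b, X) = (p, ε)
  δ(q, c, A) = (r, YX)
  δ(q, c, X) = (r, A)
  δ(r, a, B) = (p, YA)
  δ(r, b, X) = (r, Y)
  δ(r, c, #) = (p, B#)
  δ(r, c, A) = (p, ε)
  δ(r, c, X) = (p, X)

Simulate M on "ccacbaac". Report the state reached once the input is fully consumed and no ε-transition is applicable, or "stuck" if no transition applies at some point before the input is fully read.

p

(p, ccacbaac, #)
  read c, top #: go to p, push B# → (p, cacbaac, B#)
  read c, top B: go to p, push Y → (p, acbaac, Y#)
  read a, top Y: go to r, push ε → (r, cbaac, #)
  read c, top #: go to p, push B# → (p, baac, B#)
  read b, top B: go to q, push YB → (q, aac, YB#)
  ε-move, top Y: go to q, push ε → (q, aac, B#)
  read a, top B: go to p, push Y → (p, ac, Y#)
  read a, top Y: go to r, push ε → (r, c, #)
  read c, top #: go to p, push B# → (p, ε, B#)
All input consumed; M is in state p.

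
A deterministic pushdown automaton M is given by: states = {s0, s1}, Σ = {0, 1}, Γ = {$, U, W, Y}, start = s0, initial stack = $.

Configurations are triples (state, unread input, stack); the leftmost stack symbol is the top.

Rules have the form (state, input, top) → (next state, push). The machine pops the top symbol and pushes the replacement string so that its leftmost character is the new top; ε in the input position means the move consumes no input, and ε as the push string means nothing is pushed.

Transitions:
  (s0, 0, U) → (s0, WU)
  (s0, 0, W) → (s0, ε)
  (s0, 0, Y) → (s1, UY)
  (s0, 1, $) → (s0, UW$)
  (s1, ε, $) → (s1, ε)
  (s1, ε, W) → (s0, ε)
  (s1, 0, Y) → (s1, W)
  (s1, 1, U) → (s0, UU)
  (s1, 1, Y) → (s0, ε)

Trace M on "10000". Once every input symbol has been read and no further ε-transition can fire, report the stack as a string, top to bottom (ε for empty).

(s0, 10000, $)
  read 1, top $: go to s0, push UW$ → (s0, 0000, UW$)
  read 0, top U: go to s0, push WU → (s0, 000, WUW$)
  read 0, top W: go to s0, push ε → (s0, 00, UW$)
  read 0, top U: go to s0, push WU → (s0, 0, WUW$)
  read 0, top W: go to s0, push ε → (s0, ε, UW$)
All input consumed in state s0 with stack UW$.

UW$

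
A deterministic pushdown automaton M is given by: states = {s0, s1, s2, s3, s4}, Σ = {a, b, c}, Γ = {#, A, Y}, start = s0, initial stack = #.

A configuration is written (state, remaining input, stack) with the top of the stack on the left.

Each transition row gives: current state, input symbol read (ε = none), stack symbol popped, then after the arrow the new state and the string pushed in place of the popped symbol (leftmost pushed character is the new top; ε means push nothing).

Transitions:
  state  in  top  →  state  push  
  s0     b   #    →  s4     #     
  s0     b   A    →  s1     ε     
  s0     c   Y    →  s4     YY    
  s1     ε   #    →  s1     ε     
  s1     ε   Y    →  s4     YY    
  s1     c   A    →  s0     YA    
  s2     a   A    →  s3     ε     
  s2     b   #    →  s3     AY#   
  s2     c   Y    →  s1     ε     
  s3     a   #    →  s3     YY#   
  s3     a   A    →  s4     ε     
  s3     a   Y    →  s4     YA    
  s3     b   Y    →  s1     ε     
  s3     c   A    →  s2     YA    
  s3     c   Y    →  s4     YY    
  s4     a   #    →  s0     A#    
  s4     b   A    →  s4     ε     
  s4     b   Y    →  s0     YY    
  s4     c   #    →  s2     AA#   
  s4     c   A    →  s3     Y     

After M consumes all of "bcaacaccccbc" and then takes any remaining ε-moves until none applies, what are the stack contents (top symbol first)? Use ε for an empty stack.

YYYYA#

(s0, bcaacaccccbc, #)
  read b, top #: go to s4, push # → (s4, caacaccccbc, #)
  read c, top #: go to s2, push AA# → (s2, aacaccccbc, AA#)
  read a, top A: go to s3, push ε → (s3, acaccccbc, A#)
  read a, top A: go to s4, push ε → (s4, caccccbc, #)
  read c, top #: go to s2, push AA# → (s2, accccbc, AA#)
  read a, top A: go to s3, push ε → (s3, ccccbc, A#)
  read c, top A: go to s2, push YA → (s2, cccbc, YA#)
  read c, top Y: go to s1, push ε → (s1, ccbc, A#)
  read c, top A: go to s0, push YA → (s0, cbc, YA#)
  read c, top Y: go to s4, push YY → (s4, bc, YYA#)
  read b, top Y: go to s0, push YY → (s0, c, YYYA#)
  read c, top Y: go to s4, push YY → (s4, ε, YYYYA#)
All input consumed in state s4 with stack YYYYA#.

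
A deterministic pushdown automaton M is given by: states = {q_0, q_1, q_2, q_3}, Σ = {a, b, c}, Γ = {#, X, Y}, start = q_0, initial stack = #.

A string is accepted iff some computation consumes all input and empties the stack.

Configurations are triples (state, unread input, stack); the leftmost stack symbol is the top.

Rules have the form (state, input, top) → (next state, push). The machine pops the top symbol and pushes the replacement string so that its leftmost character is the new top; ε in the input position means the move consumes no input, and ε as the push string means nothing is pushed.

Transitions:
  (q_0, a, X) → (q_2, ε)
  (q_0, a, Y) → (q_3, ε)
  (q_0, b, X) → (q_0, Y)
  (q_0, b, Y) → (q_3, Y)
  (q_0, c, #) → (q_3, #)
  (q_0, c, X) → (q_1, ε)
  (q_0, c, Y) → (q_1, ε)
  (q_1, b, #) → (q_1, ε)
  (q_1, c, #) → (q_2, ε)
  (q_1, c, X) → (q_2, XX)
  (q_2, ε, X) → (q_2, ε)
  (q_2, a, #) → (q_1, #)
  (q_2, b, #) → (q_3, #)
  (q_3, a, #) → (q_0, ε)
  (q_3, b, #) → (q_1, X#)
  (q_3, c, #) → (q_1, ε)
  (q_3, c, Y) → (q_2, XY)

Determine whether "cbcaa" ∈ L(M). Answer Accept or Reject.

(q_0, cbcaa, #)
  read c, top #: go to q_3, push # → (q_3, bcaa, #)
  read b, top #: go to q_1, push X# → (q_1, caa, X#)
  read c, top X: go to q_2, push XX → (q_2, aa, XX#)
  ε-move, top X: go to q_2, push ε → (q_2, aa, X#)
  ε-move, top X: go to q_2, push ε → (q_2, aa, #)
  read a, top #: go to q_1, push # → (q_1, a, #)
No transition applies at (q_1, a, #); input not fully consumed.

Reject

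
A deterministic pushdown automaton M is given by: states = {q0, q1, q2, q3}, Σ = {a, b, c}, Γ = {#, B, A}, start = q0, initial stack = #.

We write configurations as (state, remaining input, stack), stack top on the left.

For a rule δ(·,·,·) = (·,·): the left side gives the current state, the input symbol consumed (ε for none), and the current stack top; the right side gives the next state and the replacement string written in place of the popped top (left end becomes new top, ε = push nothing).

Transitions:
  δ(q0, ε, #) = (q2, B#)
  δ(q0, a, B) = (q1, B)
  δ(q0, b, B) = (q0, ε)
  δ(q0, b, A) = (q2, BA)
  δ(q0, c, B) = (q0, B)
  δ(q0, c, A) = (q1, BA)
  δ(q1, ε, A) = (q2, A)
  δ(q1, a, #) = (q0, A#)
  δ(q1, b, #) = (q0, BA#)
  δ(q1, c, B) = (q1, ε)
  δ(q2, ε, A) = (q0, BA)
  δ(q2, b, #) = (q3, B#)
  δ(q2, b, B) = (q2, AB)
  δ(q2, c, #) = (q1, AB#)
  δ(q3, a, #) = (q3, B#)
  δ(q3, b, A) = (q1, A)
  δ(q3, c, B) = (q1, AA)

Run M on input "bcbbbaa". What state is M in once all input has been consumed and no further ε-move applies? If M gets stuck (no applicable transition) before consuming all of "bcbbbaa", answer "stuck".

(q0, bcbbbaa, #) ⊢ (q2, bcbbbaa, B#) ⊢ (q2, cbbbaa, AB#) ⊢ (q0, cbbbaa, BAB#) ⊢ (q0, bbbaa, BAB#) ⊢ (q0, bbaa, AB#) ⊢ (q2, baa, BAB#) ⊢ (q2, aa, ABAB#) ⊢ (q0, aa, BABAB#) ⊢ (q1, a, BABAB#)
No transition for (q1, a, top B); M blocks with input a remaining.

stuck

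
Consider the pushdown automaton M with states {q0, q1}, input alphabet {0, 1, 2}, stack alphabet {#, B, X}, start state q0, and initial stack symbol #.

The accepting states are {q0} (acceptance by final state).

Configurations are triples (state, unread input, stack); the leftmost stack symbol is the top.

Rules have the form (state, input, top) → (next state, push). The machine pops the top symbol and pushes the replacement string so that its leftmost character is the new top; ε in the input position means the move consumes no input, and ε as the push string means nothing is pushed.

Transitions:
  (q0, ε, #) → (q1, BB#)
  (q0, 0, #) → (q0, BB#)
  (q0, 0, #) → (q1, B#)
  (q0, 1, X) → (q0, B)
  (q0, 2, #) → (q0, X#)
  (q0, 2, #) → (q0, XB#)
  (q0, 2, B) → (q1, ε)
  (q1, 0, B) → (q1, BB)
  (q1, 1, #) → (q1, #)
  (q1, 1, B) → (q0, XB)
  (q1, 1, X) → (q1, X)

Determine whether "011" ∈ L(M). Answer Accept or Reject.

Accept

One accepting computation: (q0, 011, #) ⊢ (q1, 11, B#) ⊢ (q0, 1, XB#) ⊢ (q0, ε, BB#)
All input consumed and state q0 ∈ F.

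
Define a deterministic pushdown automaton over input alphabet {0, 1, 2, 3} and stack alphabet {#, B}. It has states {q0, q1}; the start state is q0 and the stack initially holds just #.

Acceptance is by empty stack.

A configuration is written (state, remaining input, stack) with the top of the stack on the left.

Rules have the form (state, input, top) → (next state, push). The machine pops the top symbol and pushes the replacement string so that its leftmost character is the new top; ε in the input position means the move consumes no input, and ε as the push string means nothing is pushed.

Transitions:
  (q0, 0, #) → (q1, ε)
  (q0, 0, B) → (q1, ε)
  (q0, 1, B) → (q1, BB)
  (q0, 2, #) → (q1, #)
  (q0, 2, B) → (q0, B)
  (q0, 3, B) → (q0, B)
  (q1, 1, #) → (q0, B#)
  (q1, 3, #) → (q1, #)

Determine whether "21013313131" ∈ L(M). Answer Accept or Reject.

Reject

(q0, 21013313131, #)
  read 2, top #: go to q1, push # → (q1, 1013313131, #)
  read 1, top #: go to q0, push B# → (q0, 013313131, B#)
  read 0, top B: go to q1, push ε → (q1, 13313131, #)
  read 1, top #: go to q0, push B# → (q0, 3313131, B#)
  read 3, top B: go to q0, push B → (q0, 313131, B#)
  read 3, top B: go to q0, push B → (q0, 13131, B#)
  read 1, top B: go to q1, push BB → (q1, 3131, BB#)
No transition applies at (q1, 3131, BB#); input not fully consumed.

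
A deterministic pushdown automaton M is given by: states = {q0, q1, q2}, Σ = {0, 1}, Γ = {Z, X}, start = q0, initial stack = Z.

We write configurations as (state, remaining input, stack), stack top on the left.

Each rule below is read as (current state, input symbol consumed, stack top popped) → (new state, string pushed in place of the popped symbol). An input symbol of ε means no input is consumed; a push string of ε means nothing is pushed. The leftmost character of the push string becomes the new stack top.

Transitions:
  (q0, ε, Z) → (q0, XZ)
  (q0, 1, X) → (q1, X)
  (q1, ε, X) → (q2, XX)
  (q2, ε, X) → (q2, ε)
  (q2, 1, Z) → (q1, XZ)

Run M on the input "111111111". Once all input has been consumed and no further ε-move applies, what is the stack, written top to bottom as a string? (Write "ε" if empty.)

(q0, 111111111, Z) ⊢ (q0, 111111111, XZ) ⊢ (q1, 11111111, XZ) ⊢ (q2, 11111111, XXZ) ⊢ (q2, 11111111, XZ) ⊢ (q2, 11111111, Z) ⊢ (q1, 1111111, XZ) ⊢ (q2, 1111111, XXZ) ⊢ (q2, 1111111, XZ) ⊢ (q2, 1111111, Z) ⊢ (q1, 111111, XZ) ⊢ (q2, 111111, XXZ) ⊢ (q2, 111111, XZ) ⊢ (q2, 111111, Z) ⊢ (q1, 11111, XZ) ⊢ (q2, 11111, XXZ) ⊢ (q2, 11111, XZ) ⊢ (q2, 11111, Z) ⊢ (q1, 1111, XZ) ⊢ (q2, 1111, XXZ) ⊢ (q2, 1111, XZ) ⊢ (q2, 1111, Z) ⊢ (q1, 111, XZ) ⊢ (q2, 111, XXZ) ⊢ (q2, 111, XZ) ⊢ (q2, 111, Z) ⊢ (q1, 11, XZ) ⊢ (q2, 11, XXZ) ⊢ (q2, 11, XZ) ⊢ (q2, 11, Z) ⊢ (q1, 1, XZ) ⊢ (q2, 1, XXZ) ⊢ (q2, 1, XZ) ⊢ (q2, 1, Z) ⊢ (q1, ε, XZ) ⊢ (q2, ε, XXZ) ⊢ (q2, ε, XZ) ⊢ (q2, ε, Z)
All input consumed in state q2 with stack Z.

Z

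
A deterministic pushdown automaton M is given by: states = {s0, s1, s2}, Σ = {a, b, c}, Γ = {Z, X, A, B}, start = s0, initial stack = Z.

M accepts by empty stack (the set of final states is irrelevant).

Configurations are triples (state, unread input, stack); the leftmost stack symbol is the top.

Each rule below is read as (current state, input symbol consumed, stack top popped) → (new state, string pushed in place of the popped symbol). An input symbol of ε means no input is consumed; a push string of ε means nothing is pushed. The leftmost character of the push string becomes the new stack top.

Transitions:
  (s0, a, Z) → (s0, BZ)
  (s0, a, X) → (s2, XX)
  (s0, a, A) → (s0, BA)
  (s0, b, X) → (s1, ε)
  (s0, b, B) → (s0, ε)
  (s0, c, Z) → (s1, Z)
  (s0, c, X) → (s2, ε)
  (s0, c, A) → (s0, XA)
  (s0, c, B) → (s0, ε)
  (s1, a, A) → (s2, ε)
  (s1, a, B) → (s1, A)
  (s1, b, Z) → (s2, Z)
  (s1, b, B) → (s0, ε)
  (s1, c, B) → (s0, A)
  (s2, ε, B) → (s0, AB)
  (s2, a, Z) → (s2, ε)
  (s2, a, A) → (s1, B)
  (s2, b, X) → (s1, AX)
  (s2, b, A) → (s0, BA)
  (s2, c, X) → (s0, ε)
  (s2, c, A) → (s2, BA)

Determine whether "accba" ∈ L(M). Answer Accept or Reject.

(s0, accba, Z)
  read a, top Z: go to s0, push BZ → (s0, ccba, BZ)
  read c, top B: go to s0, push ε → (s0, cba, Z)
  read c, top Z: go to s1, push Z → (s1, ba, Z)
  read b, top Z: go to s2, push Z → (s2, a, Z)
  read a, top Z: go to s2, push ε → (s2, ε, ε)
All input consumed and the stack is empty.

Accept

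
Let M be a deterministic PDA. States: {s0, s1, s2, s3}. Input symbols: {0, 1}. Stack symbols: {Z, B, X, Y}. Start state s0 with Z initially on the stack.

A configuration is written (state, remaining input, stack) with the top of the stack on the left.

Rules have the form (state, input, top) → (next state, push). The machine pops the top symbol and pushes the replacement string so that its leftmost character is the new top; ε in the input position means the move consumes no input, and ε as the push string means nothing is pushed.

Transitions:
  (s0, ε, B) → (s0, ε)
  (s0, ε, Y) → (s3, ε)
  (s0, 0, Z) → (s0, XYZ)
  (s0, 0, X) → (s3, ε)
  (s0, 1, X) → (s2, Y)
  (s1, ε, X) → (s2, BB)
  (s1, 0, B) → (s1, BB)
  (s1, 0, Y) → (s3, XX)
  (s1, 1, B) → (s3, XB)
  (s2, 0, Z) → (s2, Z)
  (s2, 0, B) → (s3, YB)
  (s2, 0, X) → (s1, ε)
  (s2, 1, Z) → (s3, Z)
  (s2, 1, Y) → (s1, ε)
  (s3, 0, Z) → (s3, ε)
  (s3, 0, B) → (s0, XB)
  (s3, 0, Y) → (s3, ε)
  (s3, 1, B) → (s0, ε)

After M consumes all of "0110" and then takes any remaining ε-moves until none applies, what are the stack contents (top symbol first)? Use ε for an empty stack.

(s0, 0110, Z)
  read 0, top Z: go to s0, push XYZ → (s0, 110, XYZ)
  read 1, top X: go to s2, push Y → (s2, 10, YYZ)
  read 1, top Y: go to s1, push ε → (s1, 0, YZ)
  read 0, top Y: go to s3, push XX → (s3, ε, XXZ)
All input consumed in state s3 with stack XXZ.

XXZ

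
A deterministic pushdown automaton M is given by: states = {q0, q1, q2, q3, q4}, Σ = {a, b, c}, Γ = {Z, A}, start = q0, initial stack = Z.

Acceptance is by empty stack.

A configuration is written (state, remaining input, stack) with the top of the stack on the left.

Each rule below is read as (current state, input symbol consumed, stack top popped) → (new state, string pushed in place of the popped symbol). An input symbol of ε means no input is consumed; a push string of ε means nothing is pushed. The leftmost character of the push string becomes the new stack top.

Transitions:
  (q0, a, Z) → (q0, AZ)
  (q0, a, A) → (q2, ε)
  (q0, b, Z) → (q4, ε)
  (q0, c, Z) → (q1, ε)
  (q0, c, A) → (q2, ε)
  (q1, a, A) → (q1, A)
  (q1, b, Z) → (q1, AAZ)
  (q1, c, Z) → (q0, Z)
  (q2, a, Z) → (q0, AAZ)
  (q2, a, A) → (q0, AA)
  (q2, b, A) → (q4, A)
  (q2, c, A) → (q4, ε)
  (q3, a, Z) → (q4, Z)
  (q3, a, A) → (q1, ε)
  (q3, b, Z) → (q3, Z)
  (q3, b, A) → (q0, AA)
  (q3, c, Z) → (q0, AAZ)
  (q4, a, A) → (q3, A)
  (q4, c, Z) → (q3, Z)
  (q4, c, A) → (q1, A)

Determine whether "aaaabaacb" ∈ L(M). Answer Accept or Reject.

(q0, aaaabaacb, Z) ⊢ (q0, aaabaacb, AZ) ⊢ (q2, aabaacb, Z) ⊢ (q0, abaacb, AAZ) ⊢ (q2, baacb, AZ) ⊢ (q4, aacb, AZ) ⊢ (q3, acb, AZ) ⊢ (q1, cb, Z) ⊢ (q0, b, Z) ⊢ (q4, ε, ε)
All input consumed and the stack is empty.

Accept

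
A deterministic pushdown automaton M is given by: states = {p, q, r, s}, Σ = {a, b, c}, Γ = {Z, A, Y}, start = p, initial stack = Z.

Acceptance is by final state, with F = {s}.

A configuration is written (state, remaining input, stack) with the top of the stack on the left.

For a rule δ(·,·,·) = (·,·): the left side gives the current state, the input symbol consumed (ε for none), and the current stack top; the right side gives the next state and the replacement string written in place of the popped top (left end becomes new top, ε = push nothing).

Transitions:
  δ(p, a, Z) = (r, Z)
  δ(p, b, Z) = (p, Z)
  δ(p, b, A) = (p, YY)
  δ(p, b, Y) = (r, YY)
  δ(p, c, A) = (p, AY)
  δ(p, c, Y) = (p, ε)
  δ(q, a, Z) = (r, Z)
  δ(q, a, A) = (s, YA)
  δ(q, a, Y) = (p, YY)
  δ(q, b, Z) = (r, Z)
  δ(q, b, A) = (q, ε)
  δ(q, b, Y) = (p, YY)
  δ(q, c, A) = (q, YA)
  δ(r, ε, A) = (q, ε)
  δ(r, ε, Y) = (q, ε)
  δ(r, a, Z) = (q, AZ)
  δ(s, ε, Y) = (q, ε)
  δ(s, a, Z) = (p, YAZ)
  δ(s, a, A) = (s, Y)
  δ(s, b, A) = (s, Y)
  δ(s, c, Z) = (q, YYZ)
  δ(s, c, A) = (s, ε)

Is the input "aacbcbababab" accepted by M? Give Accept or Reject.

(p, aacbcbababab, Z) ⊢ (r, acbcbababab, Z) ⊢ (q, cbcbababab, AZ) ⊢ (q, bcbababab, YAZ) ⊢ (p, cbababab, YYAZ) ⊢ (p, bababab, YAZ) ⊢ (r, ababab, YYAZ) ⊢ (q, ababab, YAZ) ⊢ (p, babab, YYAZ) ⊢ (r, abab, YYYAZ) ⊢ (q, abab, YYAZ) ⊢ (p, bab, YYYAZ) ⊢ (r, ab, YYYYAZ) ⊢ (q, ab, YYYAZ) ⊢ (p, b, YYYYAZ) ⊢ (r, ε, YYYYYAZ) ⊢ (q, ε, YYYYAZ)
All input consumed; state q ∉ F and no further ε-move applies.

Reject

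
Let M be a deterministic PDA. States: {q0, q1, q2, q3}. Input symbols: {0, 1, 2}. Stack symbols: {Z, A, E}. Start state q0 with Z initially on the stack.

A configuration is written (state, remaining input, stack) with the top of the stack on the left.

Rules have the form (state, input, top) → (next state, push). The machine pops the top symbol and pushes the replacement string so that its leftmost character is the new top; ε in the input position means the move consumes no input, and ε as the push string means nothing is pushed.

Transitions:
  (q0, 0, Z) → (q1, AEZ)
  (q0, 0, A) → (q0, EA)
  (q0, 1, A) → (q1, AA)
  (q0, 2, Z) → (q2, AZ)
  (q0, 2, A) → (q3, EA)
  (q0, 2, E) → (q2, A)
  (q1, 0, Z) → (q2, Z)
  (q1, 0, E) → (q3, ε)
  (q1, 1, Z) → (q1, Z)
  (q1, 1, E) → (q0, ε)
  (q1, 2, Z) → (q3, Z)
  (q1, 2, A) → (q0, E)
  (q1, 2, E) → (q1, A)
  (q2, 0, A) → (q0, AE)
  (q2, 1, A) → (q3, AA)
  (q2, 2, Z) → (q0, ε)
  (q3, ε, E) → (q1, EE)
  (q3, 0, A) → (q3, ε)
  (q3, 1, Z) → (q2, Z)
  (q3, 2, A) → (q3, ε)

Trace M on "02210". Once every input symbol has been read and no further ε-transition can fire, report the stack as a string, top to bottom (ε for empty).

AEZ

(q0, 02210, Z) ⊢ (q1, 2210, AEZ) ⊢ (q0, 210, EEZ) ⊢ (q2, 10, AEZ) ⊢ (q3, 0, AAEZ) ⊢ (q3, ε, AEZ)
All input consumed in state q3 with stack AEZ.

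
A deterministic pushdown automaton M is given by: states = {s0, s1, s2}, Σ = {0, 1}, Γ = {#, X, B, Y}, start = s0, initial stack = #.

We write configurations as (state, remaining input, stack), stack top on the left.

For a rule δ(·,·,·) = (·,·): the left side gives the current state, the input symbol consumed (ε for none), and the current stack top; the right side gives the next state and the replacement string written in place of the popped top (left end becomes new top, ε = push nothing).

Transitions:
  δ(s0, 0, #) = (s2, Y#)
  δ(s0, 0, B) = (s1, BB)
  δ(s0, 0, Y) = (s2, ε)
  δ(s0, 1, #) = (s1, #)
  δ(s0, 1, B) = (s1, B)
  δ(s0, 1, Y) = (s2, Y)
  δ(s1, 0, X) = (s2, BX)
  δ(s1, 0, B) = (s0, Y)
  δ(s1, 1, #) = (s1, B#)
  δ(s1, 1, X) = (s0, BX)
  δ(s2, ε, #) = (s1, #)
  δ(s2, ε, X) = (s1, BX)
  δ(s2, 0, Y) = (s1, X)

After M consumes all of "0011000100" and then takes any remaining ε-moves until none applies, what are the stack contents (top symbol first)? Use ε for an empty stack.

BXX#

(s0, 0011000100, #) ⊢ (s2, 011000100, Y#) ⊢ (s1, 11000100, X#) ⊢ (s0, 1000100, BX#) ⊢ (s1, 000100, BX#) ⊢ (s0, 00100, YX#) ⊢ (s2, 0100, X#) ⊢ (s1, 0100, BX#) ⊢ (s0, 100, YX#) ⊢ (s2, 00, YX#) ⊢ (s1, 0, XX#) ⊢ (s2, ε, BXX#)
All input consumed in state s2 with stack BXX#.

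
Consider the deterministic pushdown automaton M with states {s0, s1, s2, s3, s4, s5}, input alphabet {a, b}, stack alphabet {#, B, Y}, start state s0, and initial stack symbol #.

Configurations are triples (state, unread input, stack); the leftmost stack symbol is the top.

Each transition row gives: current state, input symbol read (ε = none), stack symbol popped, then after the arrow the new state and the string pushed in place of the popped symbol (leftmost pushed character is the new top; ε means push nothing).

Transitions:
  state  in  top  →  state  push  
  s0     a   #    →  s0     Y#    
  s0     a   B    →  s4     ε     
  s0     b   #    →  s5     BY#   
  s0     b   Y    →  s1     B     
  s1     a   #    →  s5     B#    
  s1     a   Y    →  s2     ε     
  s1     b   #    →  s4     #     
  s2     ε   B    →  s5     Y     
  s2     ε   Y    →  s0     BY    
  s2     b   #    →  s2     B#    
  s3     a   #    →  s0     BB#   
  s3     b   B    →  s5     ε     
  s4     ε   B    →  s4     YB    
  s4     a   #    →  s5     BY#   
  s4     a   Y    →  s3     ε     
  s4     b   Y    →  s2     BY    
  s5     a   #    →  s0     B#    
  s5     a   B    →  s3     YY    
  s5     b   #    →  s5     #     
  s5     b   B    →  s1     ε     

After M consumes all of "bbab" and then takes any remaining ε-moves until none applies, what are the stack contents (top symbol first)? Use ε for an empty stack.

(s0, bbab, #)
  read b, top #: go to s5, push BY# → (s5, bab, BY#)
  read b, top B: go to s1, push ε → (s1, ab, Y#)
  read a, top Y: go to s2, push ε → (s2, b, #)
  read b, top #: go to s2, push B# → (s2, ε, B#)
  ε-move, top B: go to s5, push Y → (s5, ε, Y#)
All input consumed in state s5 with stack Y#.

Y#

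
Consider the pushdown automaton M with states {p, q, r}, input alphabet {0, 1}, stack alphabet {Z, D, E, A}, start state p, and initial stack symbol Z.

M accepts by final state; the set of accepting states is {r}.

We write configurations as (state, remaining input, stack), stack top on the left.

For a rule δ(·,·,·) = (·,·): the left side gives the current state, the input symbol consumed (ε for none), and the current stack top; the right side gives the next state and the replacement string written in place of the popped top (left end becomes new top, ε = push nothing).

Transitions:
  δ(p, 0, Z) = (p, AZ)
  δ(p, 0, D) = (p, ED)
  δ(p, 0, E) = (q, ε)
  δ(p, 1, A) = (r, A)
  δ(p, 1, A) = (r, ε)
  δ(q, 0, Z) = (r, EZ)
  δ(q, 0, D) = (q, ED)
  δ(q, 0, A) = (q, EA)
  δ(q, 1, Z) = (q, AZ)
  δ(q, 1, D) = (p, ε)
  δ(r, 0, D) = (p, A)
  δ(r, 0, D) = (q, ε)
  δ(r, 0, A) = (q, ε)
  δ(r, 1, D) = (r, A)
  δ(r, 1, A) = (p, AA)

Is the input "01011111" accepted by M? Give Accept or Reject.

Reject

No computation consumes all input and reaches a final state.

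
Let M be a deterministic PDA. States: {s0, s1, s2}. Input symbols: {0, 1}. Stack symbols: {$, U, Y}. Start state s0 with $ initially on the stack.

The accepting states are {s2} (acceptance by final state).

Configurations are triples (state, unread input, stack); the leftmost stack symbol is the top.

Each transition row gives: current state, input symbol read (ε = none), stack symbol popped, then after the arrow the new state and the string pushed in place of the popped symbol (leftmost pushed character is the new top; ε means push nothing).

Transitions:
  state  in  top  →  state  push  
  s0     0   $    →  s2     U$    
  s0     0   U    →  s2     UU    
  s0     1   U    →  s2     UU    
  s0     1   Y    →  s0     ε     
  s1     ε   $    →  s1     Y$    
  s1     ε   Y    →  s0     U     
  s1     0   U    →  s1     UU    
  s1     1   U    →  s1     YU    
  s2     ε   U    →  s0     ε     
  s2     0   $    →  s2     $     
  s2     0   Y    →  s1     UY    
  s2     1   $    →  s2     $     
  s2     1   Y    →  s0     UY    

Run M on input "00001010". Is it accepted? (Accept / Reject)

(s0, 00001010, $)
  read 0, top $: go to s2, push U$ → (s2, 0001010, U$)
  ε-move, top U: go to s0, push ε → (s0, 0001010, $)
  read 0, top $: go to s2, push U$ → (s2, 001010, U$)
  ε-move, top U: go to s0, push ε → (s0, 001010, $)
  read 0, top $: go to s2, push U$ → (s2, 01010, U$)
  ε-move, top U: go to s0, push ε → (s0, 01010, $)
  read 0, top $: go to s2, push U$ → (s2, 1010, U$)
  ε-move, top U: go to s0, push ε → (s0, 1010, $)
No transition applies at (s0, 1010, $); input not fully consumed.

Reject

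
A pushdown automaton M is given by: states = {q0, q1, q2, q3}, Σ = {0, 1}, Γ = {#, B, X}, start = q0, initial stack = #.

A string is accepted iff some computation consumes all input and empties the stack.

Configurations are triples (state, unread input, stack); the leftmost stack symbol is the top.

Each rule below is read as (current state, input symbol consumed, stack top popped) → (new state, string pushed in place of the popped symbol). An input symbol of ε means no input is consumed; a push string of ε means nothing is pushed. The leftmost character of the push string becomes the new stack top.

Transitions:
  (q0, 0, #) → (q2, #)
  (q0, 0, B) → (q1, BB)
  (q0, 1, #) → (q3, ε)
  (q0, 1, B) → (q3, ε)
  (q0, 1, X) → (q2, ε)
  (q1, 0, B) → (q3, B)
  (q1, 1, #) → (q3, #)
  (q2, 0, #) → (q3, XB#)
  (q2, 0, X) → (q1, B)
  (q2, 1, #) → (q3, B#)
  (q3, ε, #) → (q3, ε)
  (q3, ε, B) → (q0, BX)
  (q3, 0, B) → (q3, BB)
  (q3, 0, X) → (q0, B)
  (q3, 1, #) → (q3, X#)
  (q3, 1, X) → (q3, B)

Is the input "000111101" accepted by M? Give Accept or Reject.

One accepting computation: (q0, 000111101, #) ⊢ (q2, 00111101, #) ⊢ (q3, 0111101, XB#) ⊢ (q0, 111101, BB#) ⊢ (q3, 11101, B#) ⊢ (q0, 11101, BX#) ⊢ (q3, 1101, X#) ⊢ (q3, 101, B#) ⊢ (q0, 101, BX#) ⊢ (q3, 01, X#) ⊢ (q0, 1, B#) ⊢ (q3, ε, #) ⊢ (q3, ε, ε)
All input consumed and the stack is empty.

Accept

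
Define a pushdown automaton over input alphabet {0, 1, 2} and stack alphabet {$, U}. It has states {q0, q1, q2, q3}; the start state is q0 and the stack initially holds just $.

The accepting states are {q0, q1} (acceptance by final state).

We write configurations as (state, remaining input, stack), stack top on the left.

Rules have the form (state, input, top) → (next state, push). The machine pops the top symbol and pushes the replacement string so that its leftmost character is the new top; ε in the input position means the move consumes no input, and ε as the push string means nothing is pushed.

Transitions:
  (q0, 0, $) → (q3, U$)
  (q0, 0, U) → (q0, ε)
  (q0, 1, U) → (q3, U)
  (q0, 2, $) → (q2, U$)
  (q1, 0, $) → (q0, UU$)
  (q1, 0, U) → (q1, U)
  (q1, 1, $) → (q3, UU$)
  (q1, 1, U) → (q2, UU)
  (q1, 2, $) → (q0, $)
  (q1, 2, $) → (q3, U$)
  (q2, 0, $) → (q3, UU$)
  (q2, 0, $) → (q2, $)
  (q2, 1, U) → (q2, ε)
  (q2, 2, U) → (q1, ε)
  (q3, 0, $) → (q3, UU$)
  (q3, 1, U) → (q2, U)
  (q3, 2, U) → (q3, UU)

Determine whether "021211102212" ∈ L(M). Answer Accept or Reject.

One accepting computation: (q0, 021211102212, $) ⊢ (q3, 21211102212, U$) ⊢ (q3, 1211102212, UU$) ⊢ (q2, 211102212, UU$) ⊢ (q1, 11102212, U$) ⊢ (q2, 1102212, UU$) ⊢ (q2, 102212, U$) ⊢ (q2, 02212, $) ⊢ (q3, 2212, UU$) ⊢ (q3, 212, UUU$) ⊢ (q3, 12, UUUU$) ⊢ (q2, 2, UUUU$) ⊢ (q1, ε, UUU$)
All input consumed and state q1 ∈ F.

Accept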